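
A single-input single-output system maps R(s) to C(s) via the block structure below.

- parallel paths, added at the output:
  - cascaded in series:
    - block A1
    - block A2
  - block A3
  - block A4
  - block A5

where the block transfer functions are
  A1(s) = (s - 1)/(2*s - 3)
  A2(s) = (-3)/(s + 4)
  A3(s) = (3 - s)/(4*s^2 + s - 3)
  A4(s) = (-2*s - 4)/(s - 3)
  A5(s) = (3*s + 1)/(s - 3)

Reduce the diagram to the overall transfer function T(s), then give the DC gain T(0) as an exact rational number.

Step 1. cascade A1, A2 gives (3 - 3*s)/(2*s^2 + 5*s - 12)
Step 2. sum the parallel branches (A1*A2), A3, A4, A5 gives (8*s^4 + 8*s^3 - 39*s^2 + 12*s - 9)/(8*s^4 + 22*s^3 - 49*s^2 - 27*s + 36)
That last expression is T(s); at s = 0 only the constant terms survive, so T(0) = -9/36 = -1/4.

Therefore the answer is -1/4.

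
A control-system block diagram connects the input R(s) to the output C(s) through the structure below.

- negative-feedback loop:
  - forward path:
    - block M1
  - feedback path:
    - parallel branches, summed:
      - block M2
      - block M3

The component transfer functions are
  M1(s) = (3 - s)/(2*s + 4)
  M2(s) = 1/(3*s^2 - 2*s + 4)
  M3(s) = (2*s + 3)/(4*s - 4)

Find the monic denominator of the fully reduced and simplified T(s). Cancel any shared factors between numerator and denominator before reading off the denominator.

1. sum the parallel branches M2, M3 -> (6*s^3 + 5*s^2 + 6*s + 8)/(12*s^3 - 20*s^2 + 24*s - 16)
2. close the feedback loop around M1, (M2+M3) -> (-12*s^4 + 56*s^3 - 84*s^2 + 88*s - 48)/(18*s^4 + 21*s^3 - 23*s^2 + 74*s - 40)
No further cancellation is possible in the step-2 result, so that is T(s). Its denominator becomes monic after dividing by the leading coefficient 18.

Answer: s^4 + 7*s^3/6 - 23*s^2/18 + 37*s/9 - 20/9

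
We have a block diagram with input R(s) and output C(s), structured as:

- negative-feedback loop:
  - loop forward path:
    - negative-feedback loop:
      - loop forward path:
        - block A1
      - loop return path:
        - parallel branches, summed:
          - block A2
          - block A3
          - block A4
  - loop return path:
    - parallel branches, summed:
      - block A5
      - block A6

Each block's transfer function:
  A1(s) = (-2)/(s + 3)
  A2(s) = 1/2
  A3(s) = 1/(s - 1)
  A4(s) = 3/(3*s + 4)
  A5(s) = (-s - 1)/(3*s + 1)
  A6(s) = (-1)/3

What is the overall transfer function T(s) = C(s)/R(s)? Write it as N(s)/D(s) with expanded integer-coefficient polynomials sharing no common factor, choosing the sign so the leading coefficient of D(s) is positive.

Step 1: sum the parallel branches A2, A3, A4 gives (3*s^2 + 13*s - 2)/(6*s^2 + 2*s - 8)
Step 2: feedback reduction of A1, (A2+A3+A4) gives (-6*s^2 - 2*s + 8)/(3*s^3 + 7*s^2 - 14*s - 10)
Step 3: combine A5, A6 in parallel gives (-6*s - 4)/(9*s + 3)
Step 4: reduce the feedback loop with forward [A1/(1+A1*(A2+A3+A4))] and return (A5+A6) - this is the overall T(s), already in the required normalized form

Answer: (-54*s^3 - 36*s^2 + 66*s + 24)/(27*s^4 + 108*s^3 - 69*s^2 - 172*s - 62)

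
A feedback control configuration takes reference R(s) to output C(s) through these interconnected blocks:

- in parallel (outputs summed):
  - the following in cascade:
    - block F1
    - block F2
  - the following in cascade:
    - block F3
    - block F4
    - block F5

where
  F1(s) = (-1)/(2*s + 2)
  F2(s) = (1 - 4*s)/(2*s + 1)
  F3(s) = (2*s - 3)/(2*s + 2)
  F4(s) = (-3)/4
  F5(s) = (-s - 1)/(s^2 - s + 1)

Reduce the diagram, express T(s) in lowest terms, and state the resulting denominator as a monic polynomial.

Step 1. multiply F1, F2 (series); result (4*s - 1)/(4*s^2 + 6*s + 2)
Step 2. combine F3, F4, F5 in series; result (6*s - 9)/(8*s^2 - 8*s + 8)
Step 3. add (F1*F2), (F3*F4*F5) (parallel); result (28*s^3 - 20*s^2 - s - 13)/(16*s^4 + 8*s^3 + 16*s + 8)
The result of step 3 is T(s) in lowest terms. Its denominator has leading coefficient 16; dividing the denominator through by 16 makes it monic.

Final answer: s^4 + s^3/2 + s + 1/2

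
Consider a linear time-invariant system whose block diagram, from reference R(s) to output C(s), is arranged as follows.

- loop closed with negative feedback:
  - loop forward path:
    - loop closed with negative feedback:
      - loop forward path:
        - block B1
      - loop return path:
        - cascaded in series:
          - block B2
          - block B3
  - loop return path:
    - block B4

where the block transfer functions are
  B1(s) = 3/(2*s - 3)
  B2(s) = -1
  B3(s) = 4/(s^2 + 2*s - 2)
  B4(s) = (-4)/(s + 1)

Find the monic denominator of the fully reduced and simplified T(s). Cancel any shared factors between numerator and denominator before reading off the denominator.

(1) reduce the series chain B2, B3: (-4)/(s^2 + 2*s - 2)
(2) feedback reduction of B1, (B2*B3): (3*s^2 + 6*s - 6)/(2*s^3 + s^2 - 10*s - 6)
(3) close the feedback loop around [B1/(1+B1*(B2*B3))], B4: (3*s^3 + 9*s^2 - 6)/(2*s^4 + 3*s^3 - 21*s^2 - 40*s + 18)
T(s) is the step-3 result (common factors already cancelled). Leading coefficient of the denominator: 2. Divide through by 2 for the monic polynomial.

Therefore the answer is s^4 + 3*s^3/2 - 21*s^2/2 - 20*s + 9.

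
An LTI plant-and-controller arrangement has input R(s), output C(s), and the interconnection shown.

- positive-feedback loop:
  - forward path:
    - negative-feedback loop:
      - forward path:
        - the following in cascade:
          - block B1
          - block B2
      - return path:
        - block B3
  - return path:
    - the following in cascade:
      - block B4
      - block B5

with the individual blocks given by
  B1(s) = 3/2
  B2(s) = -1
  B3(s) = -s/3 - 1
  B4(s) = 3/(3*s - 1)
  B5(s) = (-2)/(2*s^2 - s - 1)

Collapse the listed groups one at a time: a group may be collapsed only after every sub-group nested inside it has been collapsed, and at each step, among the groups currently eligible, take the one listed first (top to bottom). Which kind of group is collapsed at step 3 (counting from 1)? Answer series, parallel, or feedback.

The answer is series.

Reasoning:
Step 1 - cascade B1, B2
Step 2 - collapse the loop ((B1*B2) forward, B3 return)
Step 3 - series reduction of B4, B5
Step 4 - reduce the feedback loop with forward [(B1*B2)/(1+(B1*B2)*B3)] and return (B4*B5)
So the answer for step 3 is series.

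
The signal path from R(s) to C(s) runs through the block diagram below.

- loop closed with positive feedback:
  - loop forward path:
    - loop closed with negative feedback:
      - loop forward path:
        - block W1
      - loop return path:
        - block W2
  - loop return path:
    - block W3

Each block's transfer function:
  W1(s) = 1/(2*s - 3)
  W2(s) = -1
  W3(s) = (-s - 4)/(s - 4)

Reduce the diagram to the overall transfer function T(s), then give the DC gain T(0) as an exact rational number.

Step 1. reduce the feedback loop with forward W1 and return W2, giving 1/(2*s - 4)
Step 2. feedback reduction of [W1/(1+W1*W2)], W3, giving (s - 4)/(2*s^2 - 11*s + 20)
DC gain: substitute s = 0 into T(s) from step 2: T(0) = -4/20 = -1/5.

Hence the answer: -1/5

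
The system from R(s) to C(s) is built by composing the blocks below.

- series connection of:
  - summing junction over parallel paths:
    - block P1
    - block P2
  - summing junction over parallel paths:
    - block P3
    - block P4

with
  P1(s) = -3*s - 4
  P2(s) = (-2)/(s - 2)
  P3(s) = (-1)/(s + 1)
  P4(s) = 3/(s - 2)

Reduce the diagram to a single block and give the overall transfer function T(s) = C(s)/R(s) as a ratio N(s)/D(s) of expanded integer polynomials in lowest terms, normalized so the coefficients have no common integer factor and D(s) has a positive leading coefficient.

First reduce the diagram to T(s).

1. add P1, P2 (parallel) gives (-3*s^2 + 2*s + 6)/(s - 2)
2. parallel reduction of P3, P4 gives (2*s + 5)/(s^2 - s - 2)
3. reduce the series chain (P1+P2), (P3+P4), which is the overall transfer function T(s) = C(s)/R(s) in lowest terms

Answer: (-6*s^3 - 11*s^2 + 22*s + 30)/(s^3 - 3*s^2 + 4)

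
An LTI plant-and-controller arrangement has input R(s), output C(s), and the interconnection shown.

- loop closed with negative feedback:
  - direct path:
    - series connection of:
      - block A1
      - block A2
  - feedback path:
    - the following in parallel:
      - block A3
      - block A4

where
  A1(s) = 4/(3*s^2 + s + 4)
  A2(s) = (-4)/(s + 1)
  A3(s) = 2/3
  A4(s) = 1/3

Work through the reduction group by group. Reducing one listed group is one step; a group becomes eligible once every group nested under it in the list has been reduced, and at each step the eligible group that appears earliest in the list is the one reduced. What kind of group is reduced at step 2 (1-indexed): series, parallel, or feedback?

(1) series reduction of A1, A2
(2) reduce the parallel group A3, A4
(3) close the feedback loop around (A1*A2), (A3+A4)
Step 2: parallel.

Hence the answer: parallel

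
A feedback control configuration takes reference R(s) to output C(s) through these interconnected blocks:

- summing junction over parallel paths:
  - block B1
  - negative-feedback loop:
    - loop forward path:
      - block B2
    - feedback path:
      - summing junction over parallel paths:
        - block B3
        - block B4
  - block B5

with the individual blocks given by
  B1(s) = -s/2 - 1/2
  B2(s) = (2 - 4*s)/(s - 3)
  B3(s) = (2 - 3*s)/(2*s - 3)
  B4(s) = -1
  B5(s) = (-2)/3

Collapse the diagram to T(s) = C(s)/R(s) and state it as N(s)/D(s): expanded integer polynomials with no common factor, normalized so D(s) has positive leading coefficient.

Step 1. add B3, B4 (parallel): (5 - 5*s)/(2*s - 3)
Step 2. collapse the loop (B2 forward, (B3+B4) return): (-8*s^2 + 16*s - 6)/(22*s^2 - 39*s + 19)
Step 3. reduce the parallel group B1, [B2/(1+B2*(B3+B4))], B5: this yields T(s), and no further normalization is needed

Answer: (-66*s^3 - 85*s^2 + 312*s - 169)/(132*s^2 - 234*s + 114)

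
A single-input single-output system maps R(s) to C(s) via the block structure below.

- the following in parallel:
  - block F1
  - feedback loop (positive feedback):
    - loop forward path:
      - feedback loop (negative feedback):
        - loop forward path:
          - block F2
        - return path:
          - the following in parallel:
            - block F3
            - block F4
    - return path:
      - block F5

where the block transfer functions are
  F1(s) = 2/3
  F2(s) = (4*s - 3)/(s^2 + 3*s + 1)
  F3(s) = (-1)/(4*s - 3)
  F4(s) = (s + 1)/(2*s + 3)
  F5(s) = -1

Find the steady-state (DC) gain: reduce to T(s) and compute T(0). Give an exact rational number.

The answer is 17/12.

Reasoning:
Step 1: reduce the parallel group F3, F4; result (4*s^2 - s - 6)/(8*s^2 + 6*s - 9)
Step 2: collapse the loop (F2 forward, (F3+F4) return); result (8*s^2 + 6*s - 9)/(2*s^3 + 13*s^2 + 10*s - 3)
Step 3: reduce the feedback loop with forward [F2/(1+F2*(F3+F4))] and return F5; result (8*s^2 + 6*s - 9)/(2*s^3 + 21*s^2 + 16*s - 12)
Step 4: combine F1, [[F2/(1+F2*(F3+F4))]/(1-[F2/(1+F2*(F3+F4))]*F5)] in parallel; result (4*s^3 + 66*s^2 + 50*s - 51)/(6*s^3 + 63*s^2 + 48*s - 36)
The step-4 result is T(s). Setting s = 0: T(0) = -51/(-36) = 17/12.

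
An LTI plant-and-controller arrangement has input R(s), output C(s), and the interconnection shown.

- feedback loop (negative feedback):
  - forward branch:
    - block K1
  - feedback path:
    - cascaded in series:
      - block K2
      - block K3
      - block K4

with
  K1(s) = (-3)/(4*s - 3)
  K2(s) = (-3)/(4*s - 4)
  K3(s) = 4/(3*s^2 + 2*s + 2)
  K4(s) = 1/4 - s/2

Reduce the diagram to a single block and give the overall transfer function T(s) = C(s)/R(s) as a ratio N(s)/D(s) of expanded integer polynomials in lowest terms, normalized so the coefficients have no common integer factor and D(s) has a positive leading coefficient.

The answer is (-36*s^3 + 12*s^2 + 24)/(48*s^4 - 52*s^3 + 12*s^2 - 50*s + 33).

Reasoning:
1. combine K2, K3, K4 in series gives (6*s - 3)/(12*s^3 - 4*s^2 - 8)
2. collapse the loop (K1 forward, (K2*K3*K4) return), giving the overall T(s)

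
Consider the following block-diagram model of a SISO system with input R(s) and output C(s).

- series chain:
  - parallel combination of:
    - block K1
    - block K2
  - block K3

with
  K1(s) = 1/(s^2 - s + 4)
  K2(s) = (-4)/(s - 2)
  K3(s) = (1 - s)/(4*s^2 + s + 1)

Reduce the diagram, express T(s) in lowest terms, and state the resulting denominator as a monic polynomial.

[1] parallel reduction of K1, K2 gives (-4*s^2 + 5*s - 18)/(s^3 - 3*s^2 + 6*s - 8)
[2] combine (K1+K2), K3 in series gives (4*s^3 - 9*s^2 + 23*s - 18)/(4*s^5 - 11*s^4 + 22*s^3 - 29*s^2 - 2*s - 8)
T(s) is the step-2 result (common factors already cancelled). Leading coefficient of the denominator: 4. Divide through by 4 for the monic polynomial.

Hence the answer: s^5 - 11*s^4/4 + 11*s^3/2 - 29*s^2/4 - s/2 - 2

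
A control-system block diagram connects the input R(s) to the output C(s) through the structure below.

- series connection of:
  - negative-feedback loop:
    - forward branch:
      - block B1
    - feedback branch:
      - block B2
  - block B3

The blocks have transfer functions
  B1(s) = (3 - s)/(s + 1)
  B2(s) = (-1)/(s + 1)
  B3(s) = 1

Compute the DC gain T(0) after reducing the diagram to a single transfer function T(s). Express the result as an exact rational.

1. reduce the feedback loop with forward B1 and return B2: (-s^2 + 2*s + 3)/(s^2 + 3*s - 2)
2. cascade [B1/(1+B1*B2)], B3: (-s^2 + 2*s + 3)/(s^2 + 3*s - 2)
That last expression is T(s); at s = 0 only the constant terms survive, so T(0) = 3/(-2) = -3/2.

Hence the answer: -3/2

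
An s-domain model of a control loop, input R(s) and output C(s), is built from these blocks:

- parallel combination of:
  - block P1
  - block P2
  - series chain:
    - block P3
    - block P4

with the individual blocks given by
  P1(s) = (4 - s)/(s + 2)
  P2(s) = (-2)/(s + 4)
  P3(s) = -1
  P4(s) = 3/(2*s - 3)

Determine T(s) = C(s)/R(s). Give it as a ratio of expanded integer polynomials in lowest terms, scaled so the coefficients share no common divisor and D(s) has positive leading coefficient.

Answer: (-2*s^3 - 4*s^2 + 12*s - 60)/(2*s^3 + 9*s^2 - 2*s - 24)

Working:
(1) combine P3, P4 in series gives (-3)/(2*s - 3)
(2) reduce the parallel group P1, P2, (P3*P4), giving the overall T(s)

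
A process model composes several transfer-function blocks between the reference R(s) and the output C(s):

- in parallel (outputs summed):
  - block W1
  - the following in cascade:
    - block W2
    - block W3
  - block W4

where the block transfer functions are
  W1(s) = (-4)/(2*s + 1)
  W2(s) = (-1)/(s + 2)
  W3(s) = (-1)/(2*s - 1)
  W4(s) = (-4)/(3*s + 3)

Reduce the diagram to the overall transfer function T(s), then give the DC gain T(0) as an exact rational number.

1. series reduction of W2, W3: 1/(2*s^2 + 3*s - 2)
2. parallel reduction of W1, (W2*W3), W4: (-40*s^3 - 86*s^2 + s + 35)/(12*s^4 + 36*s^3 + 21*s^2 - 9*s - 6)
Step 2 gives the overall T(s). Then T(0) = 35/(-6) = -35/6.

Therefore the answer is -35/6.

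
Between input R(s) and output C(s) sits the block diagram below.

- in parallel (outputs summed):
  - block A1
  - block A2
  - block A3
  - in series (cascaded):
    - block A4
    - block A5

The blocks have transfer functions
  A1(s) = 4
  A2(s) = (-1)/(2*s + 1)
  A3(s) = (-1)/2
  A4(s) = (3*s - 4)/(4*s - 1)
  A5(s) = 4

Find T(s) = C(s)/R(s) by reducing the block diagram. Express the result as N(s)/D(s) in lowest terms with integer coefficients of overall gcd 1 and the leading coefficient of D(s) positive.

First reduce the diagram to T(s).

1. cascade A4, A5: (12*s - 16)/(4*s - 1)
2. sum the parallel branches A1, A2, A3, (A4*A5); the result is T(s) itself (integer coefficients, no common factor, positive leading denominator coefficient)

Answer: (104*s^2 - 34*s - 37)/(16*s^2 + 4*s - 2)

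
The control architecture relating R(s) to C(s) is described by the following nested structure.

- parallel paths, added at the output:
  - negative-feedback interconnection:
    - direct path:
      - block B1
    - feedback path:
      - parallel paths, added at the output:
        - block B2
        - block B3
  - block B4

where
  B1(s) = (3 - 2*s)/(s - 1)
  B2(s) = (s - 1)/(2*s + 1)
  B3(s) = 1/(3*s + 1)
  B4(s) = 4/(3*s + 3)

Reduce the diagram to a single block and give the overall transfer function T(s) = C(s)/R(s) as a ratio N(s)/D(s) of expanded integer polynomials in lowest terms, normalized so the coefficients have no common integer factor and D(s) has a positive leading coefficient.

Answer: (-36*s^4 - 12*s^3 + 95*s^2 + 32*s + 5)/(24*s^3 + 12*s^2 - 15*s - 3)

Working:
1. parallel reduction of B2, B3 gives (3*s^2)/(6*s^2 + 5*s + 1)
2. feedback reduction of B1, (B2+B3) gives (-12*s^3 + 8*s^2 + 13*s + 3)/(8*s^2 - 4*s - 1)
3. reduce the parallel group [B1/(1+B1*(B2+B3))], B4: this yields T(s), and no further normalization is needed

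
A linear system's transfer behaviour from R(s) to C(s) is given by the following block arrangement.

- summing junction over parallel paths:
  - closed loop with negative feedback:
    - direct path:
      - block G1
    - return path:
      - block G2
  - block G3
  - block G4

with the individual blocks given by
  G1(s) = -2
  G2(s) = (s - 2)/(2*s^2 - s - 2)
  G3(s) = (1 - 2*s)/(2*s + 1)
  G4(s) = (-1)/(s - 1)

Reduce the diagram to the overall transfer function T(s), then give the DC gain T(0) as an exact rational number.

Answer: 4

Working:
1. feedback reduction of G1, G2: (-4*s^2 + 2*s + 4)/(2*s^2 - 3*s + 2)
2. add [G1/(1+G1*G2)], G3, G4 (parallel): (-12*s^4 + 16*s^3 - s^2 + 2*s - 8)/(4*s^4 - 8*s^3 + 5*s^2 + s - 2)
Evaluating the step-2 result (the overall T(s)) at s = 0 gives T(0) = -8/(-2) = 4.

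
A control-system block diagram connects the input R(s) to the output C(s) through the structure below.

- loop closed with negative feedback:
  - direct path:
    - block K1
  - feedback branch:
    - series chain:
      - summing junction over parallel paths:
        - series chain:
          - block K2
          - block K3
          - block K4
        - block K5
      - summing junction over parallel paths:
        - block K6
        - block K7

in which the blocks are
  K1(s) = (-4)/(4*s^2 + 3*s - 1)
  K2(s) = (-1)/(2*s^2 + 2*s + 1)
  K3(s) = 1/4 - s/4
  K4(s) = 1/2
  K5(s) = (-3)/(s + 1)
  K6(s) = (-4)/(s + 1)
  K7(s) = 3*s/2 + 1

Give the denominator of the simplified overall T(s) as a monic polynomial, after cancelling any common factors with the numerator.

[1] combine K2, K3, K4 in series = (s - 1)/(16*s^2 + 16*s + 8)
[2] sum the parallel branches (K2*K3*K4), K5 = (-47*s^2 - 48*s - 25)/(16*s^3 + 32*s^2 + 24*s + 8)
[3] combine K6, K7 in parallel = (3*s^2 + 5*s - 6)/(2*s + 2)
[4] series reduction of ((K2*K3*K4)+K5), (K6+K7) = (-141*s^4 - 379*s^3 - 33*s^2 + 163*s + 150)/(32*s^4 + 96*s^3 + 112*s^2 + 64*s + 16)
[5] close the feedback loop around K1, (((K2*K3*K4)+K5)*(K6+K7)) = (-32*s^4 - 96*s^3 - 112*s^2 - 64*s - 16)/(32*s^6 + 120*s^5 + 317*s^4 + 503*s^3 + 69*s^2 - 167*s - 154)
T(s) is the step-5 result (common factors already cancelled). Leading coefficient of the denominator: 32. Divide through by 32 for the monic polynomial.

Answer: s^6 + 15*s^5/4 + 317*s^4/32 + 503*s^3/32 + 69*s^2/32 - 167*s/32 - 77/16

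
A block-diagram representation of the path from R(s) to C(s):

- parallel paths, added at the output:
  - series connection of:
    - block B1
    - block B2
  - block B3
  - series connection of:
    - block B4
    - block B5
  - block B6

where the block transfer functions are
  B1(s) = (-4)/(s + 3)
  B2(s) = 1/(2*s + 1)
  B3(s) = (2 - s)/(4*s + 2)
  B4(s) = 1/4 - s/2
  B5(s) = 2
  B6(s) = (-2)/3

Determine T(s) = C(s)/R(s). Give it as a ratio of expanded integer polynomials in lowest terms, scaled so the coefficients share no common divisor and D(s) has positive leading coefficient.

Answer: (-12*s^3 - 47*s^2 - 28*s - 9)/(12*s^2 + 42*s + 18)

Working:
[1] multiply B1, B2 (series): (-4)/(2*s^2 + 7*s + 3)
[2] cascade B4, B5: 1/2 - s
[3] reduce the parallel group (B1*B2), B3, (B4*B5), B6 - this is the overall T(s), already in the required normalized form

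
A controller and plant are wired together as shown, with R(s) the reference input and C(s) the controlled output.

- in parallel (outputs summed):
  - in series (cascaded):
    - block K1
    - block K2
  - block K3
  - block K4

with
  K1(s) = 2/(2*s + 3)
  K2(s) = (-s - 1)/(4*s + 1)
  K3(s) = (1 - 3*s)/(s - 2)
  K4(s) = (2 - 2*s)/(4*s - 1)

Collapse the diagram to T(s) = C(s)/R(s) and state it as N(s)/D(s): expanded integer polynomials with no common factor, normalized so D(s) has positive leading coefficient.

1. multiply K1, K2 (series) = (-2*s - 2)/(8*s^2 + 14*s + 3)
2. reduce the parallel group (K1*K2), K3, K4, giving the overall T(s)

Final answer: (-112*s^4 - 100*s^3 + 110*s^2 - 17*s - 19)/(32*s^4 - 16*s^3 - 98*s^2 + s + 6)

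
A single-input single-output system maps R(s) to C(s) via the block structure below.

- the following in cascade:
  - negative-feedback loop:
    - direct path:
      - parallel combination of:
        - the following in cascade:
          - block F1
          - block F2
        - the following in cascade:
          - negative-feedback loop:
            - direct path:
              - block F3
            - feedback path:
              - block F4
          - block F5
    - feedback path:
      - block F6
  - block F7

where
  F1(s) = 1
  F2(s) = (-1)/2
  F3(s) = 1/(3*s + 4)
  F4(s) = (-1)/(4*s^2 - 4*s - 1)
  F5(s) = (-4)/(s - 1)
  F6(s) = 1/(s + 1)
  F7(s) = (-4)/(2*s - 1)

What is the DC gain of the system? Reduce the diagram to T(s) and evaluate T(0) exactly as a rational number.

The answer is 12/13.

Reasoning:
[1] reduce the series chain F1, F2; result (-1)/2
[2] close the feedback loop around F3, F4; result (4*s^2 - 4*s - 1)/(12*s^3 + 4*s^2 - 19*s - 5)
[3] series reduction of [F3/(1+F3*F4)], F5; result (-16*s^2 + 16*s + 4)/(12*s^4 - 8*s^3 - 23*s^2 + 14*s + 5)
[4] reduce the parallel group (F1*F2), ([F3/(1+F3*F4)]*F5); result (-12*s^4 + 8*s^3 - 9*s^2 + 18*s + 3)/(24*s^4 - 16*s^3 - 46*s^2 + 28*s + 10)
[5] apply the feedback formula to ((F1*F2)+([F3/(1+F3*F4)]*F5)), F6; result (-12*s^5 - 4*s^4 - s^3 + 9*s^2 + 21*s + 3)/(24*s^5 - 4*s^4 - 54*s^3 - 27*s^2 + 56*s + 13)
[6] multiply [((F1*F2)+([F3/(1+F3*F4)]*F5))/(1+((F1*F2)+([F3/(1+F3*F4)]*F5))*F6)], F7 (series); result (48*s^5 + 16*s^4 + 4*s^3 - 36*s^2 - 84*s - 12)/(48*s^6 - 32*s^5 - 104*s^4 + 139*s^2 - 30*s - 13)
Evaluating the step-6 result (the overall T(s)) at s = 0 gives T(0) = -12/(-13) = 12/13.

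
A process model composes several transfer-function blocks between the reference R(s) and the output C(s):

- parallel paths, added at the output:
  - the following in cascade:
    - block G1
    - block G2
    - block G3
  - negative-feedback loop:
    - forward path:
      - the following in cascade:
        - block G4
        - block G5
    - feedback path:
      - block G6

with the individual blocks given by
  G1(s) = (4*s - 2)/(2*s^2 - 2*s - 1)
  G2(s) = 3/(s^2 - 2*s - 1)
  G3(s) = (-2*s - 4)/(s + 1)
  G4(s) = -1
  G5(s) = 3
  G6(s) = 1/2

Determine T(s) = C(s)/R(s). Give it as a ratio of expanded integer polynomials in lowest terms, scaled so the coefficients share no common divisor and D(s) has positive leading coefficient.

Answer: (12*s^5 - 24*s^4 - 30*s^3 + 6*s^2 - 6*s + 30)/(2*s^5 - 4*s^4 - 5*s^3 + 5*s^2 + 5*s + 1)

Working:
[1] reduce the series chain G1, G2, G3 gives (-24*s^2 - 36*s + 24)/(2*s^5 - 4*s^4 - 5*s^3 + 5*s^2 + 5*s + 1)
[2] series reduction of G4, G5 gives -3
[3] close the feedback loop around (G4*G5), G6 gives 6
[4] combine (G1*G2*G3), [(G4*G5)/(1+(G4*G5)*G6)] in parallel, which is the overall transfer function T(s) = C(s)/R(s) in lowest terms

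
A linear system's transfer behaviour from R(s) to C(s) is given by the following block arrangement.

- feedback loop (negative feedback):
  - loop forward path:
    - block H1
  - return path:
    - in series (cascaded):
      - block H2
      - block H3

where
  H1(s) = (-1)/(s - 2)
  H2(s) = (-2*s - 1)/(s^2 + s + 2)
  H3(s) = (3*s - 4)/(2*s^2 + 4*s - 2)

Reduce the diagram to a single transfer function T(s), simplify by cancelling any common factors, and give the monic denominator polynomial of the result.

[1] cascade H2, H3; result (-6*s^2 + 5*s + 4)/(2*s^4 + 6*s^3 + 6*s^2 + 6*s - 4)
[2] collapse the loop (H1 forward, (H2*H3) return); result (-2*s^4 - 6*s^3 - 6*s^2 - 6*s + 4)/(2*s^5 + 2*s^4 - 6*s^3 - 21*s + 4)
T(s) is the step-2 result (common factors already cancelled). Leading coefficient of the denominator: 2. Divide through by 2 for the monic polynomial.

Hence the answer: s^5 + s^4 - 3*s^3 - 21*s/2 + 2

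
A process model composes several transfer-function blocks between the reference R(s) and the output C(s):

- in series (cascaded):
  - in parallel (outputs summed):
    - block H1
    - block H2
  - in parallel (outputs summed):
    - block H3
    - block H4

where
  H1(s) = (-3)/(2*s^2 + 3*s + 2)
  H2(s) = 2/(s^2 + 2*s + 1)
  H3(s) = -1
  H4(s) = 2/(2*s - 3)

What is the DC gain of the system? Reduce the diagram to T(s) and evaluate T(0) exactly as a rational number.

Step 1 - reduce the parallel group H1, H2, giving (s^2 + 1)/(2*s^4 + 7*s^3 + 10*s^2 + 7*s + 2)
Step 2 - reduce the parallel group H3, H4, giving (5 - 2*s)/(2*s - 3)
Step 3 - combine (H1+H2), (H3+H4) in series, giving (-2*s^3 + 5*s^2 - 2*s + 5)/(4*s^5 + 8*s^4 - s^3 - 16*s^2 - 17*s - 6)
That last expression is T(s); at s = 0 only the constant terms survive, so T(0) = 5/(-6) = -5/6.

Therefore the answer is -5/6.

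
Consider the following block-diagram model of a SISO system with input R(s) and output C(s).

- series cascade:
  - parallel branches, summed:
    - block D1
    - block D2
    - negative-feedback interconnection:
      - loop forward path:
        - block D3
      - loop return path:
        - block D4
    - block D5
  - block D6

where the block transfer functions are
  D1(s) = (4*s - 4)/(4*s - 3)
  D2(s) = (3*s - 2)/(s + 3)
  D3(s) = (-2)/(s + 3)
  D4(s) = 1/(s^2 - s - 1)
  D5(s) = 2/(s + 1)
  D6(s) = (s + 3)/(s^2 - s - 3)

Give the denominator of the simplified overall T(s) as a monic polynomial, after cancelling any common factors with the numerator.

[1] reduce the feedback loop with forward D3 and return D4 gives (-2*s^2 + 2*s + 2)/(s^3 + 2*s^2 - 4*s - 5)
[2] reduce the parallel group D1, D2, [D3/(1+D3*D4)], D5 gives (16*s^5 + 23*s^4 - 72*s^3 - 52*s^2 - 39*s + 102)/(4*s^5 + 17*s^4 - 7*s^3 - 74*s^2 - 9*s + 45)
[3] reduce the series chain (D1+D2+[D3/(1+D3*D4)]+D5), D6 gives (16*s^5 + 23*s^4 - 72*s^3 - 52*s^2 - 39*s + 102)/(4*s^6 + s^5 - 39*s^4 - s^3 + 89*s^2 + 9*s - 45)
The result of step 3 is T(s) in lowest terms. Its denominator has leading coefficient 4; dividing the denominator through by 4 makes it monic.

Answer: s^6 + s^5/4 - 39*s^4/4 - s^3/4 + 89*s^2/4 + 9*s/4 - 45/4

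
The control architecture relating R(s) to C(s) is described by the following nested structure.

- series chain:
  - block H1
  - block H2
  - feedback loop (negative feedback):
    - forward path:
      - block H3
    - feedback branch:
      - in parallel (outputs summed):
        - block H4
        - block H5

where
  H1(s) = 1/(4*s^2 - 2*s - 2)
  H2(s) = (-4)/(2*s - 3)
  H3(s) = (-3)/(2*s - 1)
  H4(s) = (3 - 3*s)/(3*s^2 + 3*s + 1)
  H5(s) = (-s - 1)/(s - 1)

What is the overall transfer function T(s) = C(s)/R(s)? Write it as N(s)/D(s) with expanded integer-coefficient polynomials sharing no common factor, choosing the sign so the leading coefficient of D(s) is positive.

1. parallel reduction of H4, H5 -> (-3*s^3 - 9*s^2 + 2*s - 4)/(3*s^3 - 2*s - 1)
2. reduce the feedback loop with forward H3 and return (H4+H5) -> (-9*s^3 + 6*s + 3)/(6*s^4 + 6*s^3 + 23*s^2 - 6*s + 13)
3. reduce the series chain H1, H2, [H3/(1+H3*(H4+H5))]: this yields T(s), and no further normalization is needed

Therefore the answer is (18*s^2 + 18*s + 6)/(24*s^6 + 50*s^4 - 134*s^3 + 7*s^2 - 34*s - 39).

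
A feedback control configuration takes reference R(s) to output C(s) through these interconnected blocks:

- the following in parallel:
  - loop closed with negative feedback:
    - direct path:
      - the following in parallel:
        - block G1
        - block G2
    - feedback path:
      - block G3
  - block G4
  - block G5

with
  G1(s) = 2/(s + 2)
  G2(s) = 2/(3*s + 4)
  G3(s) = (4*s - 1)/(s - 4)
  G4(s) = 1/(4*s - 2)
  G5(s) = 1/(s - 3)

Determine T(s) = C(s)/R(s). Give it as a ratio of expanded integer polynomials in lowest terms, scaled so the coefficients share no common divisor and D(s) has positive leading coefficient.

Answer: (47*s^4 - 57*s^3 + 26*s^2 + 292*s - 68)/(12*s^5 + 78*s^4 - 370*s^3 - 108*s^2 + 664*s - 264)

Working:
1. sum the parallel branches G1, G2, giving (8*s + 12)/(3*s^2 + 10*s + 8)
2. feedback reduction of (G1+G2), G3, giving (8*s^2 - 20*s - 48)/(3*s^3 + 30*s^2 + 8*s - 44)
3. combine [(G1+G2)/(1+(G1+G2)*G3)], G4, G5 in parallel, which is the overall transfer function T(s) = C(s)/R(s) in lowest terms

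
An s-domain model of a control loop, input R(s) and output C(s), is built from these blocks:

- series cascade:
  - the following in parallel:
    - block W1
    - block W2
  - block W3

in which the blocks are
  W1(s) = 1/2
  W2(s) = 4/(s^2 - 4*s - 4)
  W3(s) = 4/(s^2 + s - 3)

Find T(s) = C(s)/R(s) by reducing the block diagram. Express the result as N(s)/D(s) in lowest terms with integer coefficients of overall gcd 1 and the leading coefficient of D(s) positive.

First reduce the diagram to T(s).

Step 1 - sum the parallel branches W1, W2, giving (s^2 - 4*s + 4)/(2*s^2 - 8*s - 8)
Step 2 - reduce the series chain (W1+W2), W3: this yields T(s), and no further normalization is needed

Answer: (2*s^2 - 8*s + 8)/(s^4 - 3*s^3 - 11*s^2 + 8*s + 12)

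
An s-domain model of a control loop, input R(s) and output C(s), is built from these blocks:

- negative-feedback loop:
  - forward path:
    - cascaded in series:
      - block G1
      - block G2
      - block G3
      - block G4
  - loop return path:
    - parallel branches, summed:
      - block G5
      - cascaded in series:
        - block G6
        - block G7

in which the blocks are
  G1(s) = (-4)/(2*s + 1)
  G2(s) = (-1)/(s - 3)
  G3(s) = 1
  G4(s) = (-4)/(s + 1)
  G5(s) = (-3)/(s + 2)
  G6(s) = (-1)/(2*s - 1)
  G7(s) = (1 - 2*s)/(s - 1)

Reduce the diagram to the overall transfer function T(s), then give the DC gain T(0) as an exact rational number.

First reduce the diagram to T(s).

[1] combine G1, G2, G3, G4 in series gives (-16)/(2*s^3 - 3*s^2 - 8*s - 3)
[2] combine G6, G7 in series gives 1/(s - 1)
[3] sum the parallel branches G5, (G6*G7) gives (5 - 2*s)/(s^2 + s - 2)
[4] feedback reduction of (G1*G2*G3*G4), (G5+(G6*G7)) gives (-16*s^2 - 16*s + 32)/(2*s^5 - s^4 - 15*s^3 - 5*s^2 + 45*s - 74)
Step 4 gives the overall T(s). Then T(0) = 32/(-74) = -16/37.

Answer: -16/37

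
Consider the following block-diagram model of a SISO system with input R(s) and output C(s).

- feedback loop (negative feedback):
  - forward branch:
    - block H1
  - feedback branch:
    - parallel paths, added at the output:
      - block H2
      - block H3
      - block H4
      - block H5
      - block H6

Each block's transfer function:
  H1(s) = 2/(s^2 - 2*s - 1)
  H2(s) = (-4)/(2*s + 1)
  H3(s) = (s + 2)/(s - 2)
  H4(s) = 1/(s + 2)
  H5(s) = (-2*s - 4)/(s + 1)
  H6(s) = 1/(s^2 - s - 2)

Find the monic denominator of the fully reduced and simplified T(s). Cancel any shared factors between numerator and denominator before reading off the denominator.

The answer is s^6 - s^5/2 - 19*s^4/2 - 3*s^3/2 + 87*s^2/2 + 82*s + 38.

Reasoning:
(1) reduce the parallel group H2, H3, H4, H5, H6, giving (-2*s^4 - s^3 + 30*s^2 + 72*s + 36)/(2*s^4 + 3*s^3 - 7*s^2 - 12*s - 4)
(2) close the feedback loop around H1, (H2+H3+H4+H5+H6), giving (4*s^4 + 6*s^3 - 14*s^2 - 24*s - 8)/(2*s^6 - s^5 - 19*s^4 - 3*s^3 + 87*s^2 + 164*s + 76)
That last expression is T(s), already simplified. Scaling its denominator by 1/2 (the reciprocal of the leading coefficient) yields the monic denominator.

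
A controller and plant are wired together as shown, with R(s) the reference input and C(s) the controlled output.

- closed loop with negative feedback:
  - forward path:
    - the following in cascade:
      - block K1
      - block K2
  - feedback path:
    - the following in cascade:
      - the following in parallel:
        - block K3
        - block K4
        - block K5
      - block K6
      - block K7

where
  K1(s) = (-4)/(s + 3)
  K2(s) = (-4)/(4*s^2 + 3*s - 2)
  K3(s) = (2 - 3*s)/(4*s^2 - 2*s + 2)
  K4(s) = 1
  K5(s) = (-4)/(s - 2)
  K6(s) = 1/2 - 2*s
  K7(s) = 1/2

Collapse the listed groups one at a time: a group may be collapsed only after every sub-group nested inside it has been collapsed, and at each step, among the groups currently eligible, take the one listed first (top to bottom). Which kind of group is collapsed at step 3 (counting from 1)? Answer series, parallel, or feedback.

Step 1. combine K1, K2 in series
Step 2. parallel reduction of K3, K4, K5
Step 3. combine (K3+K4+K5), K6, K7 in series
Step 4. apply the feedback formula to (K1*K2), ((K3+K4+K5)*K6*K7)
Step 3 collapses a series group.

Therefore the answer is series.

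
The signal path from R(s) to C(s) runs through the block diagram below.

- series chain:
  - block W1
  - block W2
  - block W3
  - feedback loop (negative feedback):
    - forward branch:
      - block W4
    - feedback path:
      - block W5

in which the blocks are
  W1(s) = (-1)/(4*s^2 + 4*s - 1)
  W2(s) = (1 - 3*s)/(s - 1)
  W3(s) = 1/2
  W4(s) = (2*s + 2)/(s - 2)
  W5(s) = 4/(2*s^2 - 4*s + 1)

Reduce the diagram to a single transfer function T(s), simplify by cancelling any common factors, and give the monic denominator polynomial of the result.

Reducing step by step:

Step 1 - reduce the feedback loop with forward W4 and return W5, giving (4*s^3 - 4*s^2 - 6*s + 2)/(2*s^3 - 8*s^2 + 17*s + 6)
Step 2 - multiply W1, W2, W3, [W4/(1+W4*W5)] (series), giving (6*s^4 - 8*s^3 - 7*s^2 + 6*s - 1)/(8*s^6 - 32*s^5 + 58*s^4 + 66*s^3 - 93*s^2 - 13*s + 6)
No further cancellation is possible in the step-2 result, so that is T(s). Its denominator becomes monic after dividing by the leading coefficient 8.

Answer: s^6 - 4*s^5 + 29*s^4/4 + 33*s^3/4 - 93*s^2/8 - 13*s/8 + 3/4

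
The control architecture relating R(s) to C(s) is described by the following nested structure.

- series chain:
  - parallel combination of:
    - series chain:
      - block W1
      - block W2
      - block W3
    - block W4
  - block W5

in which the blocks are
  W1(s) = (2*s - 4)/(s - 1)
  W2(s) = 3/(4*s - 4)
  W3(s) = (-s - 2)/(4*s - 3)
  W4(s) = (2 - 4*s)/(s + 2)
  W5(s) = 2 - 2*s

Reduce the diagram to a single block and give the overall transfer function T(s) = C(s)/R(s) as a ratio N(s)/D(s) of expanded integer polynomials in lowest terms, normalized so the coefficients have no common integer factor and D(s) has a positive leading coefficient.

The answer is (32*s^4 - 101*s^3 + 130*s^2 - 76*s - 12)/(4*s^3 + s^2 - 11*s + 6).

Reasoning:
Step 1. series reduction of W1, W2, W3; result (12 - 3*s^2)/(8*s^3 - 22*s^2 + 20*s - 6)
Step 2. parallel reduction of (W1*W2*W3), W4; result (-32*s^4 + 101*s^3 - 130*s^2 + 76*s + 12)/(8*s^4 - 6*s^3 - 24*s^2 + 34*s - 12)
Step 3. series reduction of ((W1*W2*W3)+W4), W5: this yields T(s), and no further normalization is needed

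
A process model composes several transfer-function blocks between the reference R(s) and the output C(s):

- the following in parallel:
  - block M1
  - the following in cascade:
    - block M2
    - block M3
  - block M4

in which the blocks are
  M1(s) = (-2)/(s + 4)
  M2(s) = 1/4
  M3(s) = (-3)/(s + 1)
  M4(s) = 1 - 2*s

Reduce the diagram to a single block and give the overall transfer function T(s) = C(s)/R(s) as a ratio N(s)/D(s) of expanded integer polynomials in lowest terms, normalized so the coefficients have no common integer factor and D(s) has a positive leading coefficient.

Reducing step by step:

[1] multiply M2, M3 (series), giving (-3)/(4*s + 4)
[2] sum the parallel branches M1, (M2*M3), M4: this yields T(s), and no further normalization is needed

Answer: (-8*s^3 - 36*s^2 - 23*s - 4)/(4*s^2 + 20*s + 16)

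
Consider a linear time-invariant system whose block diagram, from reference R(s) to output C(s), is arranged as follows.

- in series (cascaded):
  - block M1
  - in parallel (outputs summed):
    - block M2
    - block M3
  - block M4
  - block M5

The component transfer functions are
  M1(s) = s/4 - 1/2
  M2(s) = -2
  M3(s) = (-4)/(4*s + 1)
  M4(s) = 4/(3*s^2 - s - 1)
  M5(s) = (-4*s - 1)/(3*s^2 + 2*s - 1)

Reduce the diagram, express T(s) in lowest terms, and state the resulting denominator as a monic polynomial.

(1) combine M2, M3 in parallel = (-8*s - 6)/(4*s + 1)
(2) series reduction of M1, (M2+M3), M4, M5 = (8*s^2 - 10*s - 12)/(9*s^4 + 3*s^3 - 8*s^2 - s + 1)
T(s) is the step-2 result (common factors already cancelled). Leading coefficient of the denominator: 9. Divide through by 9 for the monic polynomial.

Therefore the answer is s^4 + s^3/3 - 8*s^2/9 - s/9 + 1/9.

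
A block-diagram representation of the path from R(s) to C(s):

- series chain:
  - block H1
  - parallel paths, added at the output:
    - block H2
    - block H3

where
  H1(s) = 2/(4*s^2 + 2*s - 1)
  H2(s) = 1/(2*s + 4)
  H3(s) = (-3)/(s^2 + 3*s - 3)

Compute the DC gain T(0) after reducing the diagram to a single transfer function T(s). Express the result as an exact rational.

(1) add H2, H3 (parallel) -> (s^2 - 3*s - 15)/(2*s^3 + 10*s^2 + 6*s - 12)
(2) multiply H1, (H2+H3) (series) -> (s^2 - 3*s - 15)/(4*s^5 + 22*s^4 + 21*s^3 - 23*s^2 - 15*s + 6)
Step 2 gives the overall T(s). Then T(0) = -15/6 = -5/2.

Therefore the answer is -5/2.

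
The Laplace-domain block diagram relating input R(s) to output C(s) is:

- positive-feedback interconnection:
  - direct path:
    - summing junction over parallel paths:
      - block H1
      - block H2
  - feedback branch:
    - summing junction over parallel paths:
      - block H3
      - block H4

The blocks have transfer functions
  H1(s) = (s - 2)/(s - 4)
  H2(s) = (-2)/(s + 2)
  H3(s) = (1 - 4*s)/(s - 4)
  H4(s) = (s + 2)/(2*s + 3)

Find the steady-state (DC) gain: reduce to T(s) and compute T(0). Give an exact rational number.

[1] add H1, H2 (parallel): (s^2 - 2*s + 4)/(s^2 - 2*s - 8)
[2] combine H3, H4 in parallel: (-7*s^2 - 12*s - 5)/(2*s^2 - 5*s - 12)
[3] feedback reduction of (H1+H2), (H3+H4): (2*s^4 - 9*s^3 + 6*s^2 + 4*s - 48)/(9*s^4 - 11*s^3 - 9*s^2 + 102*s + 116)
DC gain: substitute s = 0 into T(s) from step 3: T(0) = -48/116 = -12/29.

Answer: -12/29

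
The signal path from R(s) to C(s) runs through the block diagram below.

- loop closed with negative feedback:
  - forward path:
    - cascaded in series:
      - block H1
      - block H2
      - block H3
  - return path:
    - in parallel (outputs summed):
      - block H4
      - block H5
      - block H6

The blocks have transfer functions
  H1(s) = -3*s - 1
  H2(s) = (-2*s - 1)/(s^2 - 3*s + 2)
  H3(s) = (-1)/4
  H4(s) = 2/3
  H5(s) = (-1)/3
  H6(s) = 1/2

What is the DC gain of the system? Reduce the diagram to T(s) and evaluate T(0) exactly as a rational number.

[1] combine H1, H2, H3 in series gives (-6*s^2 - 5*s - 1)/(4*s^2 - 12*s + 8)
[2] add H4, H5, H6 (parallel) gives 5/6
[3] collapse the loop ((H1*H2*H3) forward, (H4+H5+H6) return) gives (36*s^2 + 30*s + 6)/(6*s^2 + 97*s - 43)
The step-3 result is T(s). Setting s = 0: T(0) = 6/(-43) = -6/43.

Answer: -6/43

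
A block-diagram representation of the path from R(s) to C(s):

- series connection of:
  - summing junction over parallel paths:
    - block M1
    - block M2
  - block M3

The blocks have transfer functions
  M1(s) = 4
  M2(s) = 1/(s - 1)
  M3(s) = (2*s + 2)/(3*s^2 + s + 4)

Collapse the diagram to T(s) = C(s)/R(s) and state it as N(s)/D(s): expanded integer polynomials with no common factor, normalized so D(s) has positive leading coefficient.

Step 1. combine M1, M2 in parallel -> (4*s - 3)/(s - 1)
Step 2. multiply (M1+M2), M3 (series) - this is the overall T(s), already in the required normalized form

Answer: (8*s^2 + 2*s - 6)/(3*s^3 - 2*s^2 + 3*s - 4)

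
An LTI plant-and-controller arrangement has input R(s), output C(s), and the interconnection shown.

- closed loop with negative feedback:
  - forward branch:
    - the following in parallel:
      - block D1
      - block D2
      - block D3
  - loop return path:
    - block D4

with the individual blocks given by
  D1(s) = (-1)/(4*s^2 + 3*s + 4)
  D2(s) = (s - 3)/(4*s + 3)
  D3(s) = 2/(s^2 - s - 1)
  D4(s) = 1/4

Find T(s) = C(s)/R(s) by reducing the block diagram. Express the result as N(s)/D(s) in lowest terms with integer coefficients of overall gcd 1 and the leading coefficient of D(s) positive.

The answer is (16*s^5 - 52*s^4 + 112*s^3 + 204*s^2 + 296*s + 156)/(68*s^5 + 19*s^4 - 32*s^3 - 97*s^2 - 74*s - 9).

Reasoning:
[1] add D1, D2, D3 (parallel) = (4*s^5 - 13*s^4 + 28*s^3 + 51*s^2 + 74*s + 39)/(16*s^5 + 8*s^4 - 15*s^3 - 37*s^2 - 37*s - 12)
[2] reduce the feedback loop with forward (D1+D2+D3) and return D4; the result is T(s) itself (integer coefficients, no common factor, positive leading denominator coefficient)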